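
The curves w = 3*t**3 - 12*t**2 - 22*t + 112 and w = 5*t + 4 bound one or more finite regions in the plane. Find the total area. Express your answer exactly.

1741/4

Set the curves equal: 3*t**3 - 12*t**2 - 22*t + 112 = 5*t + 4, so 3*t**3 - 12*t**2 - 27*t + 108 = 0, which factors as 3*(t - 4)*(t - 3)*(t + 3) = 0. The curves meet at t = -3, 3, 4.
On [-3, 3], w = 3*t**3 - 12*t**2 - 22*t + 112 is on top; that piece has area ∫[-3,3] (3*t**3 - 12*t**2 - 27*t + 108) dt = 432.
On [3, 4], w = 5*t + 4 is on top; that piece has area ∫[3,4] (-(3*t**3 - 12*t**2 - 27*t + 108)) dt = 13/4.
Total enclosed area = 432 + 13/4 = 1741/4.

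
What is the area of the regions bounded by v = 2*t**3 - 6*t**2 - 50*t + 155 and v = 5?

Set the curves equal: 2*t**3 - 6*t**2 - 50*t + 155 = 5, so 2*t**3 - 6*t**2 - 50*t + 150 = 0, which factors as 2*(t - 5)*(t - 3)*(t + 5) = 0. The curves meet at t = -5, 3, 5.
On [-5, 3], v = 2*t**3 - 6*t**2 - 50*t + 155 is on top; that piece has area ∫[-5,3] (2*t**3 - 6*t**2 - 50*t + 150) dt = 1024.
On [3, 5], v = 5 is on top; that piece has area ∫[3,5] (-(2*t**3 - 6*t**2 - 50*t + 150)) dt = 24.
Total enclosed area = 1024 + 24 = 1048.

1048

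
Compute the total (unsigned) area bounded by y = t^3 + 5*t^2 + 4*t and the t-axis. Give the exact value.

The curve meets the t-axis where t^3 + 5*t^2 + 4*t = 0, i.e. t*(t + 1)*(t + 4) = 0, at t = -4, -1, 0.
On [-4, -1] the curve lies above the axis; ∫[-4,-1] (t^3 + 5*t^2 + 4*t) dt = 45/4, giving area 45/4.
On [-1, 0] the curve lies below the axis; ∫[-1,0] (t^3 + 5*t^2 + 4*t) dt = -7/12, giving area 7/12.
Total area = 45/4 + 7/12 = 71/6.

71/6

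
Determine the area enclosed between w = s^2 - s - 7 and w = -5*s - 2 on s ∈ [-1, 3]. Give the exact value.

The difference (s^2 - s - 7) - (-5*s - 2) = s^2 + 4*s - 5 changes sign at s = 1 inside [-1, 3], so split the integral there.
∫[-1,1] (s^2 + 4*s - 5) ds = -28/3; the area of that piece is 28/3.
∫[1,3] (s^2 + 4*s - 5) ds = 44/3.
Total area = 28/3 + 44/3 = 24.

24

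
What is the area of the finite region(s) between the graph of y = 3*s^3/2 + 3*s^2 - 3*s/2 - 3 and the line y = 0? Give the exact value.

The curve meets the s-axis where 3*s^3/2 + 3*s^2 - 3*s/2 - 3 = 0, i.e. 3*(s - 1)*(s + 1)*(s + 2)/2 = 0, at s = -2, -1, 1.
On [-2, -1] the curve lies above the axis; ∫[-2,-1] (3*s^3/2 + 3*s^2 - 3*s/2 - 3) ds = 5/8, giving area 5/8.
On [-1, 1] the curve lies below the axis; ∫[-1,1] (3*s^3/2 + 3*s^2 - 3*s/2 - 3) ds = -4, giving area 4.
Total area = 5/8 + 4 = 37/8.

37/8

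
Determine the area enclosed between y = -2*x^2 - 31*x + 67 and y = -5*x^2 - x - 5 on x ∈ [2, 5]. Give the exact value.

The difference (-2*x^2 - 31*x + 67) - (-5*x^2 - x - 5) = 3*x^2 - 30*x + 72 changes sign at x = 4 inside [2, 5], so split the integral there.
∫[2,4] (3*x^2 - 30*x + 72) dx = 20.
∫[4,5] (3*x^2 - 30*x + 72) dx = -2; the area of that piece is 2.
Total area = 20 + 2 = 22.

22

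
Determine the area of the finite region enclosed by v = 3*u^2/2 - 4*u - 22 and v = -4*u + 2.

Set the curves equal: 3*u^2/2 - 4*u - 22 = -4*u + 2, so 3*u^2/2 - 24 = 0, which factors as 3*(u - 4)*(u + 4)/2 = 0. The curves meet at u = -4, 4.
On [-4, 4], v = -4*u + 2 is on top; that piece has area ∫[-4,4] (-(3*u^2/2 - 24)) du = 128.

128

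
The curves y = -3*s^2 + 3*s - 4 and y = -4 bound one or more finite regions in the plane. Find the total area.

1/2

Set the curves equal: -3*s^2 + 3*s - 4 = -4, so -3*s^2 + 3*s = 0, which factors as -3*s*(s - 1) = 0. The curves meet at s = 0, 1.
On [0, 1], y = -3*s^2 + 3*s - 4 is on top; that piece has area ∫[0,1] (-3*s^2 + 3*s) ds = 1/2.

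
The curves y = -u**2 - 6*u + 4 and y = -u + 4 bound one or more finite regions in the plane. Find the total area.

125/6

Set the curves equal: -u**2 - 6*u + 4 = -u + 4, so -u**2 - 5*u = 0, which factors as -u*(u + 5) = 0. The curves meet at u = -5, 0.
On [-5, 0], y = -u**2 - 6*u + 4 is on top; that piece has area ∫[-5,0] (-u**2 - 5*u) du = 125/6.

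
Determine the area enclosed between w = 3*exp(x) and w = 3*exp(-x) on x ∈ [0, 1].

-6 + 3*exp(-1) + 3*exp(1)

On [0, 1], (3*exp(x)) - (3*exp(-x)) = 3*exp(x) - 3*exp(-x) is ≥ 0 throughout, so the area is a single integral of |3*exp(x) - 3*exp(-x)|.
∫[0,1] (3*exp(x) - 3*exp(-x)) dx = -6 + 3*exp(-1) + 3*exp(1).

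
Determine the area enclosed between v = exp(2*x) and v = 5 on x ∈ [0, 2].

The difference (exp(2*x)) - (5) = exp(2*x) - 5 changes sign at x = log(5)/2 inside [0, 2], so split the integral there.
∫[0,log(5)/2] (exp(2*x) - 5) dx = 2 - 5*log(5)/2; the area of that piece is -2 + 5*log(5)/2.
∫[log(5)/2,2] (exp(2*x) - 5) dx = -25/2 + 5*log(5)/2 + exp(4)/2.
Total area = (-2 + 5*log(5)/2) + (-25/2 + 5*log(5)/2 + exp(4)/2) = -29/2 + 5*log(5) + exp(4)/2.

-29/2 + 5*log(5) + exp(4)/2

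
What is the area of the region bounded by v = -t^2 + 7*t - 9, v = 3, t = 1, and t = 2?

23/6

On [1, 2], (-t^2 + 7*t - 9) - (3) = -t^2 + 7*t - 12 is ≤ 0 throughout, so the area is a single integral of |-t^2 + 7*t - 12|.
∫[1,2] (-t^2 + 7*t - 12) dt = -23/6; the area of that piece is 23/6.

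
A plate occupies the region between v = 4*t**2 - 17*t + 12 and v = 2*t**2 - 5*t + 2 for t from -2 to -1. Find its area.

98/3

On [-2, -1], (4*t**2 - 17*t + 12) - (2*t**2 - 5*t + 2) = 2*t**2 - 12*t + 10 is ≥ 0 throughout, so the area is a single integral of |2*t**2 - 12*t + 10|.
∫[-2,-1] (2*t**2 - 12*t + 10) dt = 98/3.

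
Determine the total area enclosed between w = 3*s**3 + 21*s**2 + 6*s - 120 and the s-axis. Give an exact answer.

1741/4

The curve meets the s-axis where 3*s**3 + 21*s**2 + 6*s - 120 = 0, i.e. 3*(s - 2)*(s + 4)*(s + 5) = 0, at s = -5, -4, 2.
On [-5, -4] the curve lies above the axis; ∫[-5,-4] (3*s**3 + 21*s**2 + 6*s - 120) ds = 13/4, giving area 13/4.
On [-4, 2] the curve lies below the axis; ∫[-4,2] (3*s**3 + 21*s**2 + 6*s - 120) ds = -432, giving area 432.
Total area = 13/4 + 432 = 1741/4.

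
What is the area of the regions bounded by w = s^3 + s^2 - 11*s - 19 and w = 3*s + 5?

Set the curves equal: s^3 + s^2 - 11*s - 19 = 3*s + 5, so s^3 + s^2 - 14*s - 24 = 0, which factors as (s - 4)*(s + 2)*(s + 3) = 0. The curves meet at s = -3, -2, 4.
On [-3, -2], w = s^3 + s^2 - 11*s - 19 is on top; that piece has area ∫[-3,-2] (s^3 + s^2 - 14*s - 24) ds = 13/12.
On [-2, 4], w = 3*s + 5 is on top; that piece has area ∫[-2,4] (-(s^3 + s^2 - 14*s - 24)) ds = 144.
Total enclosed area = 13/12 + 144 = 1741/12.

1741/12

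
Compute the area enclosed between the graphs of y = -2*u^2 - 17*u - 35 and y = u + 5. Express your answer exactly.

Set the curves equal: -2*u^2 - 17*u - 35 = u + 5, so -2*u^2 - 18*u - 40 = 0, which factors as -2*(u + 4)*(u + 5) = 0. The curves meet at u = -5, -4.
On [-5, -4], y = -2*u^2 - 17*u - 35 is on top; that piece has area ∫[-5,-4] (-2*u^2 - 18*u - 40) du = 1/3.

1/3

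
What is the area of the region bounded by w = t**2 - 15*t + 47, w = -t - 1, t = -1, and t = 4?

470/3

On [-1, 4], (t**2 - 15*t + 47) - (-t - 1) = t**2 - 14*t + 48 is ≥ 0 throughout, so the area is a single integral of |t**2 - 14*t + 48|.
∫[-1,4] (t**2 - 14*t + 48) dt = 470/3.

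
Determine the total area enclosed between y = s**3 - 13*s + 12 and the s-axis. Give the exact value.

The curve meets the s-axis where s**3 - 13*s + 12 = 0, i.e. (s - 3)*(s - 1)*(s + 4) = 0, at s = -4, 1, 3.
On [-4, 1] the curve lies above the axis; ∫[-4,1] (s**3 - 13*s + 12) ds = 375/4, giving area 375/4.
On [1, 3] the curve lies below the axis; ∫[1,3] (s**3 - 13*s + 12) ds = -8, giving area 8.
Total area = 375/4 + 8 = 407/4.

407/4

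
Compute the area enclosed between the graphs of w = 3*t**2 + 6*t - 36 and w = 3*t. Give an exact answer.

343/2

Set the curves equal: 3*t**2 + 6*t - 36 = 3*t, so 3*t**2 + 3*t - 36 = 0, which factors as 3*(t - 3)*(t + 4) = 0. The curves meet at t = -4, 3.
On [-4, 3], w = 3*t is on top; that piece has area ∫[-4,3] (-(3*t**2 + 3*t - 36)) dt = 343/2.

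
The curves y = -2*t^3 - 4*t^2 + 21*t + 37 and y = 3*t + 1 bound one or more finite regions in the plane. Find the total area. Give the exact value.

443/3

Set the curves equal: -2*t^3 - 4*t^2 + 21*t + 37 = 3*t + 1, so -2*t^3 - 4*t^2 + 18*t + 36 = 0, which factors as -2*(t - 3)*(t + 2)*(t + 3) = 0. The curves meet at t = -3, -2, 3.
On [-3, -2], y = 3*t + 1 is on top; that piece has area ∫[-3,-2] (-(-2*t^3 - 4*t^2 + 18*t + 36)) dt = 11/6.
On [-2, 3], y = -2*t^3 - 4*t^2 + 21*t + 37 is on top; that piece has area ∫[-2,3] (-2*t^3 - 4*t^2 + 18*t + 36) dt = 875/6.
Total enclosed area = 11/6 + 875/6 = 443/3.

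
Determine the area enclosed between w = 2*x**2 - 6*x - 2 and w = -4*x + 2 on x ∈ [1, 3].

The difference (2*x**2 - 6*x - 2) - (-4*x + 2) = 2*x**2 - 2*x - 4 changes sign at x = 2 inside [1, 3], so split the integral there.
∫[1,2] (2*x**2 - 2*x - 4) dx = -7/3; the area of that piece is 7/3.
∫[2,3] (2*x**2 - 2*x - 4) dx = 11/3.
Total area = 7/3 + 11/3 = 6.

6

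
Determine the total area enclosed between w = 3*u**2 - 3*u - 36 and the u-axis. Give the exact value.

343/2

The curve meets the u-axis where 3*u**2 - 3*u - 36 = 0, i.e. 3*(u - 4)*(u + 3) = 0, at u = -3, 4.
On [-3, 4] the curve lies below the axis; ∫[-3,4] (3*u**2 - 3*u - 36) du = -343/2, giving area 343/2.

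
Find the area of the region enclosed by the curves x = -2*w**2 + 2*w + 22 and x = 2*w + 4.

72

Both boundary curves give x as a function of w, so integrate with respect to w. Setting them equal: -2*w**2 + 18 = 0, i.e. -2*(w - 3)*(w + 3) = 0, so they meet at w = -3, 3.
For w in [-3, 3], x = -2*w**2 + 2*w + 22 is on the right; area = ∫[-3,3] (-2*w**2 + 18) dw = 72.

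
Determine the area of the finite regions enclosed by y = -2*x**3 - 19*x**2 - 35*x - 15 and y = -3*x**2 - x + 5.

Set the curves equal: -2*x**3 - 19*x**2 - 35*x - 15 = -3*x**2 - x + 5, so -2*x**3 - 16*x**2 - 34*x - 20 = 0, which factors as -2*(x + 1)*(x + 2)*(x + 5) = 0. The curves meet at x = -5, -2, -1.
On [-5, -2], y = -3*x**2 - x + 5 is on top; that piece has area ∫[-5,-2] (-(-2*x**3 - 16*x**2 - 34*x - 20)) dx = 45/2.
On [-2, -1], y = -2*x**3 - 19*x**2 - 35*x - 15 is on top; that piece has area ∫[-2,-1] (-2*x**3 - 16*x**2 - 34*x - 20) dx = 7/6.
Total enclosed area = 45/2 + 7/6 = 71/3.

71/3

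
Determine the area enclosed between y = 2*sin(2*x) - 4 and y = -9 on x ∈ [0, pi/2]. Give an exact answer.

On [0, pi/2], (2*sin(2*x) - 4) - (-9) = 2*sin(2*x) + 5 is ≥ 0 throughout, so the area is a single integral of |2*sin(2*x) + 5|.
∫[0,pi/2] (2*sin(2*x) + 5) dx = 2 + 5*pi/2.

2 + 5*pi/2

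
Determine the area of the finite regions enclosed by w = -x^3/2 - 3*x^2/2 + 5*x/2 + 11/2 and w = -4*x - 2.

64

Set the curves equal: -x^3/2 - 3*x^2/2 + 5*x/2 + 11/2 = -4*x - 2, so -x^3/2 - 3*x^2/2 + 13*x/2 + 15/2 = 0, which factors as -(x - 3)*(x + 1)*(x + 5)/2 = 0. The curves meet at x = -5, -1, 3.
On [-5, -1], w = -4*x - 2 is on top; that piece has area ∫[-5,-1] (-(-x^3/2 - 3*x^2/2 + 13*x/2 + 15/2)) dx = 32.
On [-1, 3], w = -x^3/2 - 3*x^2/2 + 5*x/2 + 11/2 is on top; that piece has area ∫[-1,3] (-x^3/2 - 3*x^2/2 + 13*x/2 + 15/2) dx = 32.
Total enclosed area = 32 + 32 = 64.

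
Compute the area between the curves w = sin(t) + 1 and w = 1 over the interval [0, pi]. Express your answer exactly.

2

On [0, pi], (sin(t) + 1) - (1) = sin(t) is ≥ 0 throughout, so the area is a single integral of |sin(t)|.
∫[0,pi] (sin(t)) dt = 2.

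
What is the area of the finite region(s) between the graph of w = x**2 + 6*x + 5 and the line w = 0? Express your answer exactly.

32/3

The curve meets the x-axis where x**2 + 6*x + 5 = 0, i.e. (x + 1)*(x + 5) = 0, at x = -5, -1.
On [-5, -1] the curve lies below the axis; ∫[-5,-1] (x**2 + 6*x + 5) dx = -32/3, giving area 32/3.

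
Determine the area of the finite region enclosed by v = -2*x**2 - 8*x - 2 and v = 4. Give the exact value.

Set the curves equal: -2*x**2 - 8*x - 2 = 4, so -2*x**2 - 8*x - 6 = 0, which factors as -2*(x + 1)*(x + 3) = 0. The curves meet at x = -3, -1.
On [-3, -1], v = -2*x**2 - 8*x - 2 is on top; that piece has area ∫[-3,-1] (-2*x**2 - 8*x - 6) dx = 8/3.

8/3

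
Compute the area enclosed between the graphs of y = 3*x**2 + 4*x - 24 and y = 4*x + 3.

Set the curves equal: 3*x**2 + 4*x - 24 = 4*x + 3, so 3*x**2 - 27 = 0, which factors as 3*(x - 3)*(x + 3) = 0. The curves meet at x = -3, 3.
On [-3, 3], y = 4*x + 3 is on top; that piece has area ∫[-3,3] (-(3*x**2 - 27)) dx = 108.

108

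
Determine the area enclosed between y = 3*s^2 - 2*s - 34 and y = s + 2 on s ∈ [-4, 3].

The difference (3*s^2 - 2*s - 34) - (s + 2) = 3*s^2 - 3*s - 36 changes sign at s = -3 inside [-4, 3], so split the integral there.
∫[-4,-3] (3*s^2 - 3*s - 36) ds = 23/2.
∫[-3,3] (3*s^2 - 3*s - 36) ds = -162; the area of that piece is 162.
Total area = 23/2 + 162 = 347/2.

347/2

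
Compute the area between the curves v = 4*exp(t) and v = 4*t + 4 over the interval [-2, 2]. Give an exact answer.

-16 - 4*exp(-2) + 4*exp(2)

On [-2, 2], (4*exp(t)) - (4*t + 4) = -4*t + 4*exp(t) - 4 is ≥ 0 throughout, so the area is a single integral of |-4*t + 4*exp(t) - 4|.
∫[-2,2] (-4*t + 4*exp(t) - 4) dt = -16 - 4*exp(-2) + 4*exp(2).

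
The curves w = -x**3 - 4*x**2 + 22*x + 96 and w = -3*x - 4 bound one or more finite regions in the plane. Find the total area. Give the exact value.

4019/6

Set the curves equal: -x**3 - 4*x**2 + 22*x + 96 = -3*x - 4, so -x**3 - 4*x**2 + 25*x + 100 = 0, which factors as -(x - 5)*(x + 4)*(x + 5) = 0. The curves meet at x = -5, -4, 5.
On [-5, -4], w = -3*x - 4 is on top; that piece has area ∫[-5,-4] (-(-x**3 - 4*x**2 + 25*x + 100)) dx = 19/12.
On [-4, 5], w = -x**3 - 4*x**2 + 22*x + 96 is on top; that piece has area ∫[-4,5] (-x**3 - 4*x**2 + 25*x + 100) dx = 2673/4.
Total enclosed area = 19/12 + 2673/4 = 4019/6.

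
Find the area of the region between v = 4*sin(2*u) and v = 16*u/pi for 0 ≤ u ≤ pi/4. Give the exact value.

On [0, pi/4], (4*sin(2*u)) - (16*u/pi) = -16*u/pi + 4*sin(2*u) is ≥ 0 throughout, so the area is a single integral of |-16*u/pi + 4*sin(2*u)|.
∫[0,pi/4] (-16*u/pi + 4*sin(2*u)) du = 2 - pi/2.

2 - pi/2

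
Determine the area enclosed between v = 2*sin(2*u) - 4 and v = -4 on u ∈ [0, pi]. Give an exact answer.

The difference (2*sin(2*u) - 4) - (-4) = 2*sin(2*u) changes sign at u = pi/2 inside [0, pi], so split the integral there.
∫[0,pi/2] (2*sin(2*u)) du = 2.
∫[pi/2,pi] (2*sin(2*u)) du = -2; the area of that piece is 2.
Total area = 2 + 2 = 4.

4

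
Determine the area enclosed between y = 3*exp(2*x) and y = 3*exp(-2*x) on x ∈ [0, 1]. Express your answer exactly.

-3 + 3*exp(-2)/2 + 3*exp(2)/2

On [0, 1], (3*exp(2*x)) - (3*exp(-2*x)) = 3*exp(2*x) - 3*exp(-2*x) is ≥ 0 throughout, so the area is a single integral of |3*exp(2*x) - 3*exp(-2*x)|.
∫[0,1] (3*exp(2*x) - 3*exp(-2*x)) dx = -3 + 3*exp(-2)/2 + 3*exp(2)/2.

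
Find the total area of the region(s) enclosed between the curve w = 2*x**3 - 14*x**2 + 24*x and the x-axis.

71/3

The curve meets the x-axis where 2*x**3 - 14*x**2 + 24*x = 0, i.e. 2*x*(x - 4)*(x - 3) = 0, at x = 0, 3, 4.
On [0, 3] the curve lies above the axis; ∫[0,3] (2*x**3 - 14*x**2 + 24*x) dx = 45/2, giving area 45/2.
On [3, 4] the curve lies below the axis; ∫[3,4] (2*x**3 - 14*x**2 + 24*x) dx = -7/6, giving area 7/6.
Total area = 45/2 + 7/6 = 71/3.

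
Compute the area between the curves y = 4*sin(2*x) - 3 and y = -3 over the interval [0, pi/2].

On [0, pi/2], (4*sin(2*x) - 3) - (-3) = 4*sin(2*x) is ≥ 0 throughout, so the area is a single integral of |4*sin(2*x)|.
∫[0,pi/2] (4*sin(2*x)) dx = 4.

4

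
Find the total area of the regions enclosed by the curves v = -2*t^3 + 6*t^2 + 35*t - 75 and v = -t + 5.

999/2

Set the curves equal: -2*t^3 + 6*t^2 + 35*t - 75 = -t + 5, so -2*t^3 + 6*t^2 + 36*t - 80 = 0, which factors as -2*(t - 5)*(t - 2)*(t + 4) = 0. The curves meet at t = -4, 2, 5.
On [-4, 2], v = -t + 5 is on top; that piece has area ∫[-4,2] (-(-2*t^3 + 6*t^2 + 36*t - 80)) dt = 432.
On [2, 5], v = -2*t^3 + 6*t^2 + 35*t - 75 is on top; that piece has area ∫[2,5] (-2*t^3 + 6*t^2 + 36*t - 80) dt = 135/2.
Total enclosed area = 432 + 135/2 = 999/2.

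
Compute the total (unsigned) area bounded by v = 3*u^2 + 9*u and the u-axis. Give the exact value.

27/2

The curve meets the u-axis where 3*u^2 + 9*u = 0, i.e. 3*u*(u + 3) = 0, at u = -3, 0.
On [-3, 0] the curve lies below the axis; ∫[-3,0] (3*u^2 + 9*u) du = -27/2, giving area 27/2.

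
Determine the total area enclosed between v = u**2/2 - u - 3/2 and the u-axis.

The curve meets the u-axis where u**2/2 - u - 3/2 = 0, i.e. (u - 3)*(u + 1)/2 = 0, at u = -1, 3.
On [-1, 3] the curve lies below the axis; ∫[-1,3] (u**2/2 - u - 3/2) du = -16/3, giving area 16/3.

16/3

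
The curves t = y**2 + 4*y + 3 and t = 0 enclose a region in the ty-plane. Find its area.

4/3

Both boundary curves give t as a function of y, so integrate with respect to y. Setting them equal: y**2 + 4*y + 3 = 0, i.e. (y + 1)*(y + 3) = 0, so they meet at y = -3, -1.
For y in [-3, -1], t = y**2 + 4*y + 3 is on the left; area = ∫[-3,-1] (-(y**2 + 4*y + 3)) dy = 4/3.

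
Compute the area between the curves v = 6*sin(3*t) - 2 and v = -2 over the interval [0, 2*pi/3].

8

The difference (6*sin(3*t) - 2) - (-2) = 6*sin(3*t) changes sign at t = pi/3 inside [0, 2*pi/3], so split the integral there.
∫[0,pi/3] (6*sin(3*t)) dt = 4.
∫[pi/3,2*pi/3] (6*sin(3*t)) dt = -4; the area of that piece is 4.
Total area = 4 + 4 = 8.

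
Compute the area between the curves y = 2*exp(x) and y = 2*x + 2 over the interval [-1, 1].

On [-1, 1], (2*exp(x)) - (2*x + 2) = -2*x + 2*exp(x) - 2 is ≥ 0 throughout, so the area is a single integral of |-2*x + 2*exp(x) - 2|.
∫[-1,1] (-2*x + 2*exp(x) - 2) dx = -4 - 2*exp(-1) + 2*exp(1).

-4 - 2*exp(-1) + 2*exp(1)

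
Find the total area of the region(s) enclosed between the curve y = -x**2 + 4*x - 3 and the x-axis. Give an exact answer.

The curve meets the x-axis where -x**2 + 4*x - 3 = 0, i.e. -(x - 3)*(x - 1) = 0, at x = 1, 3.
On [1, 3] the curve lies above the axis; ∫[1,3] (-x**2 + 4*x - 3) dx = 4/3, giving area 4/3.

4/3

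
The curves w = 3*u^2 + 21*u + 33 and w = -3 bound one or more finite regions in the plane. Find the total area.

Set the curves equal: 3*u^2 + 21*u + 33 = -3, so 3*u^2 + 21*u + 36 = 0, which factors as 3*(u + 3)*(u + 4) = 0. The curves meet at u = -4, -3.
On [-4, -3], w = -3 is on top; that piece has area ∫[-4,-3] (-(3*u^2 + 21*u + 36)) du = 1/2.

1/2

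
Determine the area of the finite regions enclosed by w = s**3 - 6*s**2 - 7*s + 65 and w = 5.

Set the curves equal: s**3 - 6*s**2 - 7*s + 65 = 5, so s**3 - 6*s**2 - 7*s + 60 = 0, which factors as (s - 5)*(s - 4)*(s + 3) = 0. The curves meet at s = -3, 4, 5.
On [-3, 4], w = s**3 - 6*s**2 - 7*s + 65 is on top; that piece has area ∫[-3,4] (s**3 - 6*s**2 - 7*s + 60) ds = 1029/4.
On [4, 5], w = 5 is on top; that piece has area ∫[4,5] (-(s**3 - 6*s**2 - 7*s + 60)) ds = 5/4.
Total enclosed area = 1029/4 + 5/4 = 517/2.

517/2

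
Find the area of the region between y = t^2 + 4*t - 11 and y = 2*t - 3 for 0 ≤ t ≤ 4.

The difference (t^2 + 4*t - 11) - (2*t - 3) = t^2 + 2*t - 8 changes sign at t = 2 inside [0, 4], so split the integral there.
∫[0,2] (t^2 + 2*t - 8) dt = -28/3; the area of that piece is 28/3.
∫[2,4] (t^2 + 2*t - 8) dt = 44/3.
Total area = 28/3 + 44/3 = 24.

24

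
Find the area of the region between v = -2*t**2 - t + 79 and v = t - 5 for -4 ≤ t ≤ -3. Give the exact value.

On [-4, -3], (-2*t**2 - t + 79) - (t - 5) = -2*t**2 - 2*t + 84 is ≥ 0 throughout, so the area is a single integral of |-2*t**2 - 2*t + 84|.
∫[-4,-3] (-2*t**2 - 2*t + 84) dt = 199/3.

199/3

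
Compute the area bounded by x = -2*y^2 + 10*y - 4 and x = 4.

9

Both boundary curves give x as a function of y, so integrate with respect to y. Setting them equal: -2*y^2 + 10*y - 8 = 0, i.e. -2*(y - 4)*(y - 1) = 0, so they meet at y = 1, 4.
For y in [1, 4], x = -2*y^2 + 10*y - 4 is on the right; area = ∫[1,4] (-2*y^2 + 10*y - 8) dy = 9.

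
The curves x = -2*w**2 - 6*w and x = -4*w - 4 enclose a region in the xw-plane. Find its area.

9

Both boundary curves give x as a function of w, so integrate with respect to w. Setting them equal: -2*w**2 - 2*w + 4 = 0, i.e. -2*(w - 1)*(w + 2) = 0, so they meet at w = -2, 1.
For w in [-2, 1], x = -2*w**2 - 6*w is on the right; area = ∫[-2,1] (-2*w**2 - 2*w + 4) dw = 9.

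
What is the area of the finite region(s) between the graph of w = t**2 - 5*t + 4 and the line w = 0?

9/2

The curve meets the t-axis where t**2 - 5*t + 4 = 0, i.e. (t - 4)*(t - 1) = 0, at t = 1, 4.
On [1, 4] the curve lies below the axis; ∫[1,4] (t**2 - 5*t + 4) dt = -9/2, giving area 9/2.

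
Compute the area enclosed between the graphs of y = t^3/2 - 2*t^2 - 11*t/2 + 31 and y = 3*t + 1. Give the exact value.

3901/24

Set the curves equal: t^3/2 - 2*t^2 - 11*t/2 + 31 = 3*t + 1, so t^3/2 - 2*t^2 - 17*t/2 + 30 = 0, which factors as (t - 5)*(t - 3)*(t + 4)/2 = 0. The curves meet at t = -4, 3, 5.
On [-4, 3], y = t^3/2 - 2*t^2 - 11*t/2 + 31 is on top; that piece has area ∫[-4,3] (t^3/2 - 2*t^2 - 17*t/2 + 30) dt = 3773/24.
On [3, 5], y = 3*t + 1 is on top; that piece has area ∫[3,5] (-(t^3/2 - 2*t^2 - 17*t/2 + 30)) dt = 16/3.
Total enclosed area = 3773/24 + 16/3 = 3901/24.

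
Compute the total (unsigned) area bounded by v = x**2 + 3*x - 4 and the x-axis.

125/6

The curve meets the x-axis where x**2 + 3*x - 4 = 0, i.e. (x - 1)*(x + 4) = 0, at x = -4, 1.
On [-4, 1] the curve lies below the axis; ∫[-4,1] (x**2 + 3*x - 4) dx = -125/6, giving area 125/6.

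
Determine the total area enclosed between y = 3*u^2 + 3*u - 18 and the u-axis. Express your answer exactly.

125/2

The curve meets the u-axis where 3*u^2 + 3*u - 18 = 0, i.e. 3*(u - 2)*(u + 3) = 0, at u = -3, 2.
On [-3, 2] the curve lies below the axis; ∫[-3,2] (3*u^2 + 3*u - 18) du = -125/2, giving area 125/2.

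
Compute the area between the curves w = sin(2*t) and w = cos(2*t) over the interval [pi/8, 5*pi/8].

sqrt(2)

On [pi/8, 5*pi/8], (sin(2*t)) - (cos(2*t)) = sin(2*t) - cos(2*t) is ≥ 0 throughout, so the area is a single integral of |sin(2*t) - cos(2*t)|.
∫[pi/8,5*pi/8] (sin(2*t) - cos(2*t)) dt = sqrt(2).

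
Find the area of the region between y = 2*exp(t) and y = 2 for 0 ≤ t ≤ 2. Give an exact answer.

-6 + 2*exp(2)

On [0, 2], (2*exp(t)) - (2) = 2*exp(t) - 2 is ≥ 0 throughout, so the area is a single integral of |2*exp(t) - 2|.
∫[0,2] (2*exp(t) - 2) dt = -6 + 2*exp(2).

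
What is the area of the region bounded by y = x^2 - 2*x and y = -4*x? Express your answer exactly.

4/3

Set the curves equal: x^2 - 2*x = -4*x, so x^2 + 2*x = 0, which factors as x*(x + 2) = 0. The curves meet at x = -2, 0.
On [-2, 0], y = -4*x is on top; that piece has area ∫[-2,0] (-(x^2 + 2*x)) dx = 4/3.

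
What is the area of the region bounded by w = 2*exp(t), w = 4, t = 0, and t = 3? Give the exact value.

-18 + 8*log(2) + 2*exp(3)

The difference (2*exp(t)) - (4) = 2*exp(t) - 4 changes sign at t = log(2) inside [0, 3], so split the integral there.
∫[0,log(2)] (2*exp(t) - 4) dt = 2 - log(16); the area of that piece is -2 + log(16).
∫[log(2),3] (2*exp(t) - 4) dt = -16 + 4*log(2) + 2*exp(3).
Total area = (-2 + log(16)) + (-16 + 4*log(2) + 2*exp(3)) = -18 + 8*log(2) + 2*exp(3).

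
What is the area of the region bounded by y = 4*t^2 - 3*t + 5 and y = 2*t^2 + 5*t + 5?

Set the curves equal: 4*t^2 - 3*t + 5 = 2*t^2 + 5*t + 5, so 2*t^2 - 8*t = 0, which factors as 2*t*(t - 4) = 0. The curves meet at t = 0, 4.
On [0, 4], y = 2*t^2 + 5*t + 5 is on top; that piece has area ∫[0,4] (-(2*t^2 - 8*t)) dt = 64/3.

64/3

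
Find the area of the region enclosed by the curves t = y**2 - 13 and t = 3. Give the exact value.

Both boundary curves give t as a function of y, so integrate with respect to y. Setting them equal: y**2 - 16 = 0, i.e. (y - 4)*(y + 4) = 0, so they meet at y = -4, 4.
For y in [-4, 4], t = y**2 - 13 is on the left; area = ∫[-4,4] (-(y**2 - 16)) dy = 256/3.

256/3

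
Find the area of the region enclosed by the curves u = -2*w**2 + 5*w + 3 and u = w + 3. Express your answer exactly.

Both boundary curves give u as a function of w, so integrate with respect to w. Setting them equal: -2*w**2 + 4*w = 0, i.e. -2*w*(w - 2) = 0, so they meet at w = 0, 2.
For w in [0, 2], u = -2*w**2 + 5*w + 3 is on the right; area = ∫[0,2] (-2*w**2 + 4*w) dw = 8/3.

8/3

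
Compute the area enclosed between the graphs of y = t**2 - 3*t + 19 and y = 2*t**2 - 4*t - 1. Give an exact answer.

Set the curves equal: t**2 - 3*t + 19 = 2*t**2 - 4*t - 1, so -t**2 + t + 20 = 0, which factors as -(t - 5)*(t + 4) = 0. The curves meet at t = -4, 5.
On [-4, 5], y = t**2 - 3*t + 19 is on top; that piece has area ∫[-4,5] (-t**2 + t + 20) dt = 243/2.

243/2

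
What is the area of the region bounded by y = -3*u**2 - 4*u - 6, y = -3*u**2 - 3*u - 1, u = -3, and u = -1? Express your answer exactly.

On [-3, -1], (-3*u**2 - 4*u - 6) - (-3*u**2 - 3*u - 1) = -u - 5 is ≤ 0 throughout, so the area is a single integral of |-u - 5|.
∫[-3,-1] (-u - 5) du = -6; the area of that piece is 6.

6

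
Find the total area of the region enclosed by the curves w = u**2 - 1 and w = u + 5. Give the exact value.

125/6

Set the curves equal: u**2 - 1 = u + 5, so u**2 - u - 6 = 0, which factors as (u - 3)*(u + 2) = 0. The curves meet at u = -2, 3.
On [-2, 3], w = u + 5 is on top; that piece has area ∫[-2,3] (-(u**2 - u - 6)) du = 125/6.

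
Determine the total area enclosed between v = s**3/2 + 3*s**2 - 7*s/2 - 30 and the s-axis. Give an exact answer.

517/4

The curve meets the s-axis where s**3/2 + 3*s**2 - 7*s/2 - 30 = 0, i.e. (s - 3)*(s + 4)*(s + 5)/2 = 0, at s = -5, -4, 3.
On [-5, -4] the curve lies above the axis; ∫[-5,-4] (s**3/2 + 3*s**2 - 7*s/2 - 30) ds = 5/8, giving area 5/8.
On [-4, 3] the curve lies below the axis; ∫[-4,3] (s**3/2 + 3*s**2 - 7*s/2 - 30) ds = -1029/8, giving area 1029/8.
Total area = 5/8 + 1029/8 = 517/4.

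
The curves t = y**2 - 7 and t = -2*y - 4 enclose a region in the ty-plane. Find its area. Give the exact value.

Both boundary curves give t as a function of y, so integrate with respect to y. Setting them equal: y**2 + 2*y - 3 = 0, i.e. (y - 1)*(y + 3) = 0, so they meet at y = -3, 1.
For y in [-3, 1], t = y**2 - 7 is on the left; area = ∫[-3,1] (-(y**2 + 2*y - 3)) dy = 32/3.

32/3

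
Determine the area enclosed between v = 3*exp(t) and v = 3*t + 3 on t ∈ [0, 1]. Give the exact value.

-15/2 + 3*exp(1)

On [0, 1], (3*exp(t)) - (3*t + 3) = -3*t + 3*exp(t) - 3 is ≥ 0 throughout, so the area is a single integral of |-3*t + 3*exp(t) - 3|.
∫[0,1] (-3*t + 3*exp(t) - 3) dt = -15/2 + 3*exp(1).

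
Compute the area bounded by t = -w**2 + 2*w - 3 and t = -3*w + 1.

9/2

Both boundary curves give t as a function of w, so integrate with respect to w. Setting them equal: -w**2 + 5*w - 4 = 0, i.e. -(w - 4)*(w - 1) = 0, so they meet at w = 1, 4.
For w in [1, 4], t = -w**2 + 2*w - 3 is on the right; area = ∫[1,4] (-w**2 + 5*w - 4) dw = 9/2.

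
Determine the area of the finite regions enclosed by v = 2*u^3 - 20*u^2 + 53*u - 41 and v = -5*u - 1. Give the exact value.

Set the curves equal: 2*u^3 - 20*u^2 + 53*u - 41 = -5*u - 1, so 2*u^3 - 20*u^2 + 58*u - 40 = 0, which factors as 2*(u - 5)*(u - 4)*(u - 1) = 0. The curves meet at u = 1, 4, 5.
On [1, 4], v = 2*u^3 - 20*u^2 + 53*u - 41 is on top; that piece has area ∫[1,4] (2*u^3 - 20*u^2 + 58*u - 40) du = 45/2.
On [4, 5], v = -5*u - 1 is on top; that piece has area ∫[4,5] (-(2*u^3 - 20*u^2 + 58*u - 40)) du = 7/6.
Total enclosed area = 45/2 + 7/6 = 71/3.

71/3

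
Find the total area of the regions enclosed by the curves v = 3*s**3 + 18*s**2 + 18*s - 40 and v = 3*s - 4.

393/4

Set the curves equal: 3*s**3 + 18*s**2 + 18*s - 40 = 3*s - 4, so 3*s**3 + 18*s**2 + 15*s - 36 = 0, which factors as 3*(s - 1)*(s + 3)*(s + 4) = 0. The curves meet at s = -4, -3, 1.
On [-4, -3], v = 3*s**3 + 18*s**2 + 18*s - 40 is on top; that piece has area ∫[-4,-3] (3*s**3 + 18*s**2 + 15*s - 36) ds = 9/4.
On [-3, 1], v = 3*s - 4 is on top; that piece has area ∫[-3,1] (-(3*s**3 + 18*s**2 + 15*s - 36)) ds = 96.
Total enclosed area = 9/4 + 96 = 393/4.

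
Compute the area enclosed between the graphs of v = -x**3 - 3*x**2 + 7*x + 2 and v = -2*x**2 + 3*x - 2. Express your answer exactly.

Set the curves equal: -x**3 - 3*x**2 + 7*x + 2 = -2*x**2 + 3*x - 2, so -x**3 - x**2 + 4*x + 4 = 0, which factors as -(x - 2)*(x + 1)*(x + 2) = 0. The curves meet at x = -2, -1, 2.
On [-2, -1], v = -2*x**2 + 3*x - 2 is on top; that piece has area ∫[-2,-1] (-(-x**3 - x**2 + 4*x + 4)) dx = 7/12.
On [-1, 2], v = -x**3 - 3*x**2 + 7*x + 2 is on top; that piece has area ∫[-1,2] (-x**3 - x**2 + 4*x + 4) dx = 45/4.
Total enclosed area = 7/12 + 45/4 = 71/6.

71/6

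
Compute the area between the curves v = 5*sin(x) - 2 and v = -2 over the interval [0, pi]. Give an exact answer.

On [0, pi], (5*sin(x) - 2) - (-2) = 5*sin(x) is ≥ 0 throughout, so the area is a single integral of |5*sin(x)|.
∫[0,pi] (5*sin(x)) dx = 10.

10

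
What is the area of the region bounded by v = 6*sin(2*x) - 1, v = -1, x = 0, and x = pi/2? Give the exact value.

6

On [0, pi/2], (6*sin(2*x) - 1) - (-1) = 6*sin(2*x) is ≥ 0 throughout, so the area is a single integral of |6*sin(2*x)|.
∫[0,pi/2] (6*sin(2*x)) dx = 6.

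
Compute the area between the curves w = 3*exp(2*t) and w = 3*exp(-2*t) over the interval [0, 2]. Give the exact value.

On [0, 2], (3*exp(2*t)) - (3*exp(-2*t)) = 3*exp(2*t) - 3*exp(-2*t) is ≥ 0 throughout, so the area is a single integral of |3*exp(2*t) - 3*exp(-2*t)|.
∫[0,2] (3*exp(2*t) - 3*exp(-2*t)) dt = -3 + 3*exp(-4)/2 + 3*exp(4)/2.

-3 + 3*exp(-4)/2 + 3*exp(4)/2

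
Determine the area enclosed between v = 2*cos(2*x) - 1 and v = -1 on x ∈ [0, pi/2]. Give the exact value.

The difference (2*cos(2*x) - 1) - (-1) = 2*cos(2*x) changes sign at x = pi/4 inside [0, pi/2], so split the integral there.
∫[0,pi/4] (2*cos(2*x)) dx = 1.
∫[pi/4,pi/2] (2*cos(2*x)) dx = -1; the area of that piece is 1.
Total area = 1 + 1 = 2.

2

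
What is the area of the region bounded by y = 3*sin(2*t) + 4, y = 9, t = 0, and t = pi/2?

-3 + 5*pi/2

On [0, pi/2], (3*sin(2*t) + 4) - (9) = 3*sin(2*t) - 5 is ≤ 0 throughout, so the area is a single integral of |3*sin(2*t) - 5|.
∫[0,pi/2] (3*sin(2*t) - 5) dt = 3 - 5*pi/2; the area of that piece is -3 + 5*pi/2.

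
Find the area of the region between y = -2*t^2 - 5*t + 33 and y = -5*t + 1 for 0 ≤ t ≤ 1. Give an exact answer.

On [0, 1], (-2*t^2 - 5*t + 33) - (-5*t + 1) = -2*t^2 + 32 is ≥ 0 throughout, so the area is a single integral of |-2*t^2 + 32|.
∫[0,1] (-2*t^2 + 32) dt = 94/3.

94/3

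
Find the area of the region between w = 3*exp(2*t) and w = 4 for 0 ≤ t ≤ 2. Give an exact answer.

-21/2 - 4*log(3) + 8*log(2) + 3*exp(4)/2

The difference (3*exp(2*t)) - (4) = 3*exp(2*t) - 4 changes sign at t = -log(3)/2 + log(2) inside [0, 2], so split the integral there.
∫[0,-log(3)/2 + log(2)] (3*exp(2*t) - 4) dt = log(9/16) + 1/2; the area of that piece is -1/2 + log(16/9).
∫[-log(3)/2 + log(2),2] (3*exp(2*t) - 4) dt = -10 - 2*log(3) + 4*log(2) + 3*exp(4)/2.
Total area = (-1/2 + log(16/9)) + (-10 - 2*log(3) + 4*log(2) + 3*exp(4)/2) = -21/2 - 4*log(3) + 8*log(2) + 3*exp(4)/2.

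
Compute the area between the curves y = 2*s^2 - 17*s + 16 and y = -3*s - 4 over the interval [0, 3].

59/3

The difference (2*s^2 - 17*s + 16) - (-3*s - 4) = 2*s^2 - 14*s + 20 changes sign at s = 2 inside [0, 3], so split the integral there.
∫[0,2] (2*s^2 - 14*s + 20) ds = 52/3.
∫[2,3] (2*s^2 - 14*s + 20) ds = -7/3; the area of that piece is 7/3.
Total area = 52/3 + 7/3 = 59/3.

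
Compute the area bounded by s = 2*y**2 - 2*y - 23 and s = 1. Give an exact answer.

Both boundary curves give s as a function of y, so integrate with respect to y. Setting them equal: 2*y**2 - 2*y - 24 = 0, i.e. 2*(y - 4)*(y + 3) = 0, so they meet at y = -3, 4.
For y in [-3, 4], s = 2*y**2 - 2*y - 23 is on the left; area = ∫[-3,4] (-(2*y**2 - 2*y - 24)) dy = 343/3.

343/3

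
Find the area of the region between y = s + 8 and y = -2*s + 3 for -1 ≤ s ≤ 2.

On [-1, 2], (s + 8) - (-2*s + 3) = 3*s + 5 is ≥ 0 throughout, so the area is a single integral of |3*s + 5|.
∫[-1,2] (3*s + 5) ds = 39/2.

39/2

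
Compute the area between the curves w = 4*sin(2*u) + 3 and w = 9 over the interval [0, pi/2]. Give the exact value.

-4 + 3*pi

On [0, pi/2], (4*sin(2*u) + 3) - (9) = 4*sin(2*u) - 6 is ≤ 0 throughout, so the area is a single integral of |4*sin(2*u) - 6|.
∫[0,pi/2] (4*sin(2*u) - 6) du = 4 - 3*pi; the area of that piece is -4 + 3*pi.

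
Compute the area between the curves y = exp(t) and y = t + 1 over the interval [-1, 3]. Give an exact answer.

-8 - exp(-1) + exp(3)

On [-1, 3], (exp(t)) - (t + 1) = -t + exp(t) - 1 is ≥ 0 throughout, so the area is a single integral of |-t + exp(t) - 1|.
∫[-1,3] (-t + exp(t) - 1) dt = -8 - exp(-1) + exp(3).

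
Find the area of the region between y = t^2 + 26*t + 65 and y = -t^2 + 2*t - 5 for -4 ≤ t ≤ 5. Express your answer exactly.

864

On [-4, 5], (t^2 + 26*t + 65) - (-t^2 + 2*t - 5) = 2*t^2 + 24*t + 70 is ≥ 0 throughout, so the area is a single integral of |2*t^2 + 24*t + 70|.
∫[-4,5] (2*t^2 + 24*t + 70) dt = 864.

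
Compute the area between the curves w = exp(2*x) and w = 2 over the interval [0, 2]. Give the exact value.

The difference (exp(2*x)) - (2) = exp(2*x) - 2 changes sign at x = log(2)/2 inside [0, 2], so split the integral there.
∫[0,log(2)/2] (exp(2*x) - 2) dx = 1/2 - log(2); the area of that piece is -1/2 + log(2).
∫[log(2)/2,2] (exp(2*x) - 2) dx = -5 + log(2) + exp(4)/2.
Total area = (-1/2 + log(2)) + (-5 + log(2) + exp(4)/2) = -11/2 + 2*log(2) + exp(4)/2.

-11/2 + 2*log(2) + exp(4)/2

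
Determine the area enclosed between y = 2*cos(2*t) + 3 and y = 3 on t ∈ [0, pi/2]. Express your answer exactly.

The difference (2*cos(2*t) + 3) - (3) = 2*cos(2*t) changes sign at t = pi/4 inside [0, pi/2], so split the integral there.
∫[0,pi/4] (2*cos(2*t)) dt = 1.
∫[pi/4,pi/2] (2*cos(2*t)) dt = -1; the area of that piece is 1.
Total area = 1 + 1 = 2.

2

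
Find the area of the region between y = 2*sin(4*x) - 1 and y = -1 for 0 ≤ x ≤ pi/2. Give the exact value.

The difference (2*sin(4*x) - 1) - (-1) = 2*sin(4*x) changes sign at x = pi/4 inside [0, pi/2], so split the integral there.
∫[0,pi/4] (2*sin(4*x)) dx = 1.
∫[pi/4,pi/2] (2*sin(4*x)) dx = -1; the area of that piece is 1.
Total area = 1 + 1 = 2.

2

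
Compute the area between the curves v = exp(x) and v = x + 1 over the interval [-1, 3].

-8 - exp(-1) + exp(3)

On [-1, 3], (exp(x)) - (x + 1) = -x + exp(x) - 1 is ≥ 0 throughout, so the area is a single integral of |-x + exp(x) - 1|.
∫[-1,3] (-x + exp(x) - 1) dx = -8 - exp(-1) + exp(3).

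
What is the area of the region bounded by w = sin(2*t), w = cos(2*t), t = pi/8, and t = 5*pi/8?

sqrt(2)

On [pi/8, 5*pi/8], (sin(2*t)) - (cos(2*t)) = sin(2*t) - cos(2*t) is ≥ 0 throughout, so the area is a single integral of |sin(2*t) - cos(2*t)|.
∫[pi/8,5*pi/8] (sin(2*t) - cos(2*t)) dt = sqrt(2).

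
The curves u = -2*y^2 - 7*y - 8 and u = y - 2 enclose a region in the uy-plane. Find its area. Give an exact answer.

8/3

Both boundary curves give u as a function of y, so integrate with respect to y. Setting them equal: -2*y^2 - 8*y - 6 = 0, i.e. -2*(y + 1)*(y + 3) = 0, so they meet at y = -3, -1.
For y in [-3, -1], u = -2*y^2 - 7*y - 8 is on the right; area = ∫[-3,-1] (-2*y^2 - 8*y - 6) dy = 8/3.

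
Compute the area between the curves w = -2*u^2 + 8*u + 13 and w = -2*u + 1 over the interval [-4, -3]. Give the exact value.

On [-4, -3], (-2*u^2 + 8*u + 13) - (-2*u + 1) = -2*u^2 + 10*u + 12 is ≤ 0 throughout, so the area is a single integral of |-2*u^2 + 10*u + 12|.
∫[-4,-3] (-2*u^2 + 10*u + 12) du = -143/3; the area of that piece is 143/3.

143/3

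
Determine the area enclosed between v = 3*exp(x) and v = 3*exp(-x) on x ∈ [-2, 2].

The difference (3*exp(x)) - (3*exp(-x)) = 3*exp(x) - 3*exp(-x) changes sign at x = 0 inside [-2, 2], so split the integral there.
∫[-2,0] (3*exp(x) - 3*exp(-x)) dx = -3*exp(2) - 3*exp(-2) + 6; the area of that piece is -6 + 3*exp(-2) + 3*exp(2).
∫[0,2] (3*exp(x) - 3*exp(-x)) dx = -6 + 3*exp(-2) + 3*exp(2).
Total area = (-6 + 3*exp(-2) + 3*exp(2)) + (-6 + 3*exp(-2) + 3*exp(2)) = -12 + 6*exp(-2) + 6*exp(2).

-12 + 6*exp(-2) + 6*exp(2)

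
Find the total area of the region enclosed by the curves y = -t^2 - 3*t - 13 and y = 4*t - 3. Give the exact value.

Set the curves equal: -t^2 - 3*t - 13 = 4*t - 3, so -t^2 - 7*t - 10 = 0, which factors as -(t + 2)*(t + 5) = 0. The curves meet at t = -5, -2.
On [-5, -2], y = -t^2 - 3*t - 13 is on top; that piece has area ∫[-5,-2] (-t^2 - 7*t - 10) dt = 9/2.

9/2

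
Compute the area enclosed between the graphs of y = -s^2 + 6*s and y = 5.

32/3

Set the curves equal: -s^2 + 6*s = 5, so -s^2 + 6*s - 5 = 0, which factors as -(s - 5)*(s - 1) = 0. The curves meet at s = 1, 5.
On [1, 5], y = -s^2 + 6*s is on top; that piece has area ∫[1,5] (-s^2 + 6*s - 5) ds = 32/3.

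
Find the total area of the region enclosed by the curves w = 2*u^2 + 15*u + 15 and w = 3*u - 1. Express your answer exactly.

Set the curves equal: 2*u^2 + 15*u + 15 = 3*u - 1, so 2*u^2 + 12*u + 16 = 0, which factors as 2*(u + 2)*(u + 4) = 0. The curves meet at u = -4, -2.
On [-4, -2], w = 3*u - 1 is on top; that piece has area ∫[-4,-2] (-(2*u^2 + 12*u + 16)) du = 8/3.

8/3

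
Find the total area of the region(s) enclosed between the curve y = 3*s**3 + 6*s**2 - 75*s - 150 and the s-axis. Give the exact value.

The curve meets the s-axis where 3*s**3 + 6*s**2 - 75*s - 150 = 0, i.e. 3*(s - 5)*(s + 2)*(s + 5) = 0, at s = -5, -2, 5.
On [-5, -2] the curve lies above the axis; ∫[-5,-2] (3*s**3 + 6*s**2 - 75*s - 150) ds = 459/4, giving area 459/4.
On [-2, 5] the curve lies below the axis; ∫[-2,5] (3*s**3 + 6*s**2 - 75*s - 150) ds = -4459/4, giving area 4459/4.
Total area = 459/4 + 4459/4 = 2459/2.

2459/2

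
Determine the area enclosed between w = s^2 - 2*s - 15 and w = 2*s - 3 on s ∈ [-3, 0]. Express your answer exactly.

53/3

The difference (s^2 - 2*s - 15) - (2*s - 3) = s^2 - 4*s - 12 changes sign at s = -2 inside [-3, 0], so split the integral there.
∫[-3,-2] (s^2 - 4*s - 12) ds = 13/3.
∫[-2,0] (s^2 - 4*s - 12) ds = -40/3; the area of that piece is 40/3.
Total area = 13/3 + 40/3 = 53/3.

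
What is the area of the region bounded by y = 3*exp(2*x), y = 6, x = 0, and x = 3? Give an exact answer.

-45/2 + 6*log(2) + 3*exp(6)/2

The difference (3*exp(2*x)) - (6) = 3*exp(2*x) - 6 changes sign at x = log(2)/2 inside [0, 3], so split the integral there.
∫[0,log(2)/2] (3*exp(2*x) - 6) dx = 3/2 - log(8); the area of that piece is -3/2 + log(8).
∫[log(2)/2,3] (3*exp(2*x) - 6) dx = -21 + 3*log(2) + 3*exp(6)/2.
Total area = (-3/2 + log(8)) + (-21 + 3*log(2) + 3*exp(6)/2) = -45/2 + 6*log(2) + 3*exp(6)/2.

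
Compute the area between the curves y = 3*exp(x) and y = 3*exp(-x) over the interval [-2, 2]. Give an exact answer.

The difference (3*exp(x)) - (3*exp(-x)) = 3*exp(x) - 3*exp(-x) changes sign at x = 0 inside [-2, 2], so split the integral there.
∫[-2,0] (3*exp(x) - 3*exp(-x)) dx = -3*exp(2) - 3*exp(-2) + 6; the area of that piece is -6 + 3*exp(-2) + 3*exp(2).
∫[0,2] (3*exp(x) - 3*exp(-x)) dx = -6 + 3*exp(-2) + 3*exp(2).
Total area = (-6 + 3*exp(-2) + 3*exp(2)) + (-6 + 3*exp(-2) + 3*exp(2)) = -12 + 6*exp(-2) + 6*exp(2).

-12 + 6*exp(-2) + 6*exp(2)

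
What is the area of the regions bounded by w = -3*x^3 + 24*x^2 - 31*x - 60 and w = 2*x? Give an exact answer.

443/2

Set the curves equal: -3*x^3 + 24*x^2 - 31*x - 60 = 2*x, so -3*x^3 + 24*x^2 - 33*x - 60 = 0, which factors as -3*(x - 5)*(x - 4)*(x + 1) = 0. The curves meet at x = -1, 4, 5.
On [-1, 4], w = 2*x is on top; that piece has area ∫[-1,4] (-(-3*x^3 + 24*x^2 - 33*x - 60)) dx = 875/4.
On [4, 5], w = -3*x^3 + 24*x^2 - 31*x - 60 is on top; that piece has area ∫[4,5] (-3*x^3 + 24*x^2 - 33*x - 60) dx = 11/4.
Total enclosed area = 875/4 + 11/4 = 443/2.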